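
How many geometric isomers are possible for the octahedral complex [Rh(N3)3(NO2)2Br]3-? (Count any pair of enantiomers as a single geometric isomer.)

The six octahedral sites form three mutually perpendicular trans pairs.
There are 3 geometric isomers: N3 mer, NO2 trans; N3 fac, NO2 cis; N3 mer, NO2 cis.

3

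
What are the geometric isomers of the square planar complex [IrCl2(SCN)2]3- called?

In a square planar complex each vertex has one trans partner and two cis neighbours.
Working through the distinct placements yields 2 geometric isomers: Cl cis; Cl trans.

cis and trans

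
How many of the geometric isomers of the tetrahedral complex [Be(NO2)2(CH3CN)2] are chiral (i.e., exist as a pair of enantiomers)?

All four vertices of a tetrahedron are equivalent and mutually adjacent, so cis/trans isomerism cannot arise.
Only one geometric arrangement is possible.

0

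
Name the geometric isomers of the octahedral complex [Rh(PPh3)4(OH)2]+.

There are 2 geometric isomers: OH trans; OH cis.

cis and trans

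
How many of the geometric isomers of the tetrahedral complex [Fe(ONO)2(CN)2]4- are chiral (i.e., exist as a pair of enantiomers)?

0

In a tetrahedral complex all four positions are equivalent and every pair of ligands is adjacent — there is no cis/trans distinction.
Only one geometric arrangement is possible.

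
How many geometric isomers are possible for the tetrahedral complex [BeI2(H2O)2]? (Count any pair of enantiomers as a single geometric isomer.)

In a tetrahedral complex all four positions are equivalent and every pair of ligands is adjacent — there is no cis/trans distinction.
Only one geometric arrangement is possible.

1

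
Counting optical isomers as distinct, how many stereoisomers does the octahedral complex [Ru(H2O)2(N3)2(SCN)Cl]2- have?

There are 6 geometric isomers: H2O cis, N3 cis (3 arrangements, 2 chiral); H2O cis, N3 trans; H2O trans, N3 cis; H2O trans, N3 trans.
Of these, 2 lack any improper symmetry element and so occur as enantiomeric pairs, giving 6 + 2 = 8 stereoisomers in total.

8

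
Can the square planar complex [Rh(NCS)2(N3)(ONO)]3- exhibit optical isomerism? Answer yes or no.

no

In a square planar complex each vertex has one trans partner and two cis neighbours.
There are 2 geometric isomers: NCS cis; NCS trans.
Each arrangement has an internal mirror plane or centre of symmetry, so none is chiral.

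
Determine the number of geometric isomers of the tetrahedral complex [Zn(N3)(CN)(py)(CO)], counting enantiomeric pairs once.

All four vertices of a tetrahedron are equivalent and mutually adjacent, so cis/trans isomerism cannot arise.
Only one geometric arrangement is possible; it has no improper symmetry element, so it exists as a pair of enantiomers (2 stereoisomers).

1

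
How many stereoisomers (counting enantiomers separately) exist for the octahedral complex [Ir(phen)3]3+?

Each phen is bidentate and must span two cis positions.
Only one geometric arrangement is possible; it has no improper symmetry element, so it exists as a pair of enantiomers (2 stereoisomers).

2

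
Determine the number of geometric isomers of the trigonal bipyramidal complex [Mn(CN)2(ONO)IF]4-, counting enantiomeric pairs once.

7

In a trigonal bipyramid the two axial positions differ from the three equatorial ones.
Exhaustive case analysis gives 7 geometric isomers.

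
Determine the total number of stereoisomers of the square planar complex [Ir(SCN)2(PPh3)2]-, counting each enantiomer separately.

2

In a square planar complex each vertex has one trans partner and two cis neighbours.
There are 2 geometric isomers: SCN cis; SCN trans.
Each arrangement has an internal mirror plane or centre of symmetry, so none is chiral.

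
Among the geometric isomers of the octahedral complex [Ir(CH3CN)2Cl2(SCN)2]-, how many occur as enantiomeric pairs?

The six octahedral sites form three mutually perpendicular trans pairs.
Working through the distinct placements yields 5 geometric isomers: CH3CN trans, Cl trans, SCN trans; CH3CN trans, Cl cis, SCN cis; CH3CN cis, Cl cis, SCN trans; CH3CN cis, Cl cis, SCN cis (chiral); CH3CN cis, Cl trans, SCN cis.
One of these lacks any improper symmetry element and so occurs as an enantiomeric pair, giving 5 + 1 = 6 stereoisomers in total.

1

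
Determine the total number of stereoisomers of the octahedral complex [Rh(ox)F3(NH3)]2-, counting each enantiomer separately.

2

Each ox is bidentate and must span two cis positions.
Working through the distinct placements yields 2 geometric isomers: F mer; F fac.
Each arrangement has an internal mirror plane or centre of symmetry, so none is chiral.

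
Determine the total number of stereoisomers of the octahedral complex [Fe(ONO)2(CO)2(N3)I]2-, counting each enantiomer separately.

8

The six octahedral sites form three mutually perpendicular trans pairs.
There are 6 geometric isomers: ONO trans, CO trans; ONO cis, CO trans; ONO trans, CO cis; ONO cis, CO cis (3 arrangements, 2 chiral).
Of these, 2 lack any improper symmetry element and so occur as enantiomeric pairs, giving 6 + 2 = 8 stereoisomers in total.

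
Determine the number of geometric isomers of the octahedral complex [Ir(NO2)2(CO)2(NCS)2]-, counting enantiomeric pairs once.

The six octahedral sites form three mutually perpendicular trans pairs.
Systematic placement gives 5 geometric isomers: NO2 trans, CO trans, NCS trans; NO2 cis, CO trans, NCS cis; NO2 trans, CO cis, NCS cis; NO2 cis, CO cis, NCS cis (chiral); NO2 cis, CO cis, NCS trans.

5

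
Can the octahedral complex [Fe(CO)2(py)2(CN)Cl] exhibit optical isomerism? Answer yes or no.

Systematic placement gives 6 geometric isomers: CO cis, py trans; CO cis, py cis (3 arrangements, 2 chiral); CO trans, py trans; CO trans, py cis.
Of these, 2 lack any improper symmetry element and so occur as enantiomeric pairs, giving 6 + 2 = 8 stereoisomers in total.

yes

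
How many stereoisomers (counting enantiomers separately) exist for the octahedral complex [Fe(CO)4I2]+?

In an octahedral complex each vertex has one trans partner and four cis neighbours.
The distinct arrangements are (2 in all): I trans; I cis.
Each arrangement has an internal mirror plane or centre of symmetry, so none is chiral.

2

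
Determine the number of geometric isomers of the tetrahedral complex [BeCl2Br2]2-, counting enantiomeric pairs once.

Only one geometric arrangement is possible.

1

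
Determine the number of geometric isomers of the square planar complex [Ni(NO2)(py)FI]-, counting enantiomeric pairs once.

3

A square has two trans pairs of vertices; adjacent vertices are cis.
The distinct arrangements are (3 in all): (F/NO2 trans, I/py trans); (F/py trans, I/NO2 trans); (F/I trans, NO2/py trans).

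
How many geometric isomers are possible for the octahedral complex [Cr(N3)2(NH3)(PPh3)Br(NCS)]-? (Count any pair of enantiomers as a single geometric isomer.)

9

Systematic enumeration (placing each ligand type in turn and discarding arrangements equivalent by rotation or reflection) gives 9 geometric isomers.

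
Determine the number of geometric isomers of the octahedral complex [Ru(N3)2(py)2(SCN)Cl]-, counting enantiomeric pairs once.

The six octahedral sites form three mutually perpendicular trans pairs.
Systematic placement gives 6 geometric isomers: N3 cis, py trans; N3 cis, py cis (3 arrangements, 2 chiral); N3 trans, py trans; N3 trans, py cis.

6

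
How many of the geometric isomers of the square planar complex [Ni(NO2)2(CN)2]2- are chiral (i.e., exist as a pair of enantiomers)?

0

A square has two trans pairs of vertices; adjacent vertices are cis.
The distinct arrangements are (2 in all): NO2 cis; NO2 trans.
Each arrangement has an internal mirror plane or centre of symmetry, so none is chiral.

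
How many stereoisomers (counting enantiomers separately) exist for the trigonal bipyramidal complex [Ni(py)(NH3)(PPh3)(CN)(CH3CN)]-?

20

A trigonal bipyramid has two axial and three equatorial sites, which are chemically inequivalent.
Systematic enumeration (placing each ligand type in turn and discarding arrangements equivalent by rotation or reflection) gives 10 geometric isomers.
Of these, 10 lack any improper symmetry element and so occur as enantiomeric pairs, giving 10 + 10 = 20 stereoisomers in total.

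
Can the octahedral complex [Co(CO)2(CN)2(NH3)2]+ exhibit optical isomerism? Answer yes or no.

The six octahedral sites form three mutually perpendicular trans pairs.
Working through the distinct placements yields 5 geometric isomers: CO trans, CN trans, NH3 trans; CO cis, CN trans, NH3 cis; CO cis, CN cis, NH3 trans; CO cis, CN cis, NH3 cis (chiral); CO trans, CN cis, NH3 cis.
One of these lacks any improper symmetry element and so occurs as an enantiomeric pair, giving 5 + 1 = 6 stereoisomers in total.

yes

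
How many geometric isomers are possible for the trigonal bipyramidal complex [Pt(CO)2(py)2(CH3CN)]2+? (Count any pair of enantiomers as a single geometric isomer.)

Placing the ligands in turn and identifying arrangements related by rotation or reflection leaves 5 distinct geometric isomers.

5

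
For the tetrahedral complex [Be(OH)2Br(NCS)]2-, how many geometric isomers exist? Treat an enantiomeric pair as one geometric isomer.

1

In a tetrahedral complex all four positions are equivalent and every pair of ligands is adjacent — there is no cis/trans distinction.
Only one geometric arrangement is possible.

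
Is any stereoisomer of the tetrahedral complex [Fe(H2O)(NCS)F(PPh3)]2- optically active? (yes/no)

yes

All four vertices of a tetrahedron are equivalent and mutually adjacent, so cis/trans isomerism cannot arise.
Only one geometric arrangement is possible; it has no improper symmetry element, so it exists as a pair of enantiomers (2 stereoisomers).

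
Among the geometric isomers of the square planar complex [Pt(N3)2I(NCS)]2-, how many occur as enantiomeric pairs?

0

In a square planar complex each vertex has one trans partner and two cis neighbours.
Working through the distinct placements yields 2 geometric isomers: N3 cis; N3 trans.
Each arrangement has an internal mirror plane or centre of symmetry, so none is chiral.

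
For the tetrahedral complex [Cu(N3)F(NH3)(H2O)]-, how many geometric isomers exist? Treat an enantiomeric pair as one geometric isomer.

1

In a tetrahedral complex all four positions are equivalent and every pair of ligands is adjacent — there is no cis/trans distinction.
Only one geometric arrangement is possible; it has no improper symmetry element, so it exists as a pair of enantiomers (2 stereoisomers).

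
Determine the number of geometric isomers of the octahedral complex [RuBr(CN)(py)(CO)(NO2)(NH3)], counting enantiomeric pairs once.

15

In an octahedral complex each vertex has one trans partner and four cis neighbours.
Systematic enumeration (placing each ligand type in turn and discarding arrangements equivalent by rotation or reflection) gives 15 geometric isomers.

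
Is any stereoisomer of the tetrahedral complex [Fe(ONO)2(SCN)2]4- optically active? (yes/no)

In a tetrahedral complex all four positions are equivalent and every pair of ligands is adjacent — there is no cis/trans distinction.
Only one geometric arrangement is possible.

no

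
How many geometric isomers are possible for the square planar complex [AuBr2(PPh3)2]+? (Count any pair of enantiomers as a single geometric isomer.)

2

A square has two trans pairs of vertices; adjacent vertices are cis.
Systematic placement gives 2 geometric isomers: Br cis; Br trans.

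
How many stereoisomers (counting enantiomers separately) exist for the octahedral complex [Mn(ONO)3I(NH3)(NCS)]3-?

5

In an octahedral complex each vertex has one trans partner and four cis neighbours.
There are 4 geometric isomers: ONO mer (3 arrangements); ONO fac (chiral).
One of these lacks any improper symmetry element and so occurs as an enantiomeric pair, giving 4 + 1 = 5 stereoisomers in total.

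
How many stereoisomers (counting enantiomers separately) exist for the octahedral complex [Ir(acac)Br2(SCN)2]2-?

4

In an octahedral complex each vertex has one trans partner and four cis neighbours.
Each acac is bidentate and must span two cis positions.
There are 3 geometric isomers: Br trans, SCN cis; Br cis, SCN cis (chiral); Br cis, SCN trans.
One of these lacks any improper symmetry element and so occurs as an enantiomeric pair, giving 3 + 1 = 4 stereoisomers in total.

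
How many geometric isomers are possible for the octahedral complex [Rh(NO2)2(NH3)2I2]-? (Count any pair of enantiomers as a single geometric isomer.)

5

Working through the distinct placements yields 5 geometric isomers: NO2 trans, NH3 trans, I trans; NO2 cis, NH3 cis, I trans; NO2 trans, NH3 cis, I cis; NO2 cis, NH3 cis, I cis (chiral); NO2 cis, NH3 trans, I cis.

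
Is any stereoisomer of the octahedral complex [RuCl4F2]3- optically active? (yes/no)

no

The six octahedral sites form three mutually perpendicular trans pairs.
There are 2 geometric isomers: F trans; F cis.
Each arrangement has an internal mirror plane or centre of symmetry, so none is chiral.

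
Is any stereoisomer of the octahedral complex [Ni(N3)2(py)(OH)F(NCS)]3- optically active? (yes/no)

yes

Exhaustive case analysis gives 9 geometric isomers.
Of these, 6 lack any improper symmetry element and so occur as enantiomeric pairs, giving 9 + 6 = 15 stereoisomers in total.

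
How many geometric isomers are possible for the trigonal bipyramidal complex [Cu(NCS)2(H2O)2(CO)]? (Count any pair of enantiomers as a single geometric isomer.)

Placing the ligands in turn and identifying arrangements related by rotation or reflection leaves 5 distinct geometric isomers.

5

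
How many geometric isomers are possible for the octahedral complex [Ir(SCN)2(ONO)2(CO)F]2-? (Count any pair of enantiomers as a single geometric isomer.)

An octahedron has six vertices in three trans pairs; every non-trans pair is cis.
Systematic placement gives 6 geometric isomers: SCN trans, ONO trans; SCN cis, ONO cis (3 arrangements, 2 chiral); SCN trans, ONO cis; SCN cis, ONO trans.

6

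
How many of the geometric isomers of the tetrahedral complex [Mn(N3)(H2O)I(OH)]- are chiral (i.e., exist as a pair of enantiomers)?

In a tetrahedral complex all four positions are equivalent and every pair of ligands is adjacent — there is no cis/trans distinction.
Only one geometric arrangement is possible; it has no improper symmetry element, so it exists as a pair of enantiomers (2 stereoisomers).

1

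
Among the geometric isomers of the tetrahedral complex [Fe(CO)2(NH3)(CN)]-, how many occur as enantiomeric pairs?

0

In a tetrahedral complex all four positions are equivalent and every pair of ligands is adjacent — there is no cis/trans distinction.
Only one geometric arrangement is possible.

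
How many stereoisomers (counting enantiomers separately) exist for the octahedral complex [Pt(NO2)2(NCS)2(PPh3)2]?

6

Working through the distinct placements yields 5 geometric isomers: NO2 trans, NCS trans, PPh3 trans; NO2 cis, NCS trans, PPh3 cis; NO2 cis, NCS cis, PPh3 trans; NO2 cis, NCS cis, PPh3 cis (chiral); NO2 trans, NCS cis, PPh3 cis.
One of these lacks any improper symmetry element and so occurs as an enantiomeric pair, giving 5 + 1 = 6 stereoisomers in total.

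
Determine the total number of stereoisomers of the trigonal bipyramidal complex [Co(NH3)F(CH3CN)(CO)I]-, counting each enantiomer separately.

A trigonal bipyramid has two axial and three equatorial sites, which are chemically inequivalent.
Systematic enumeration (placing each ligand type in turn and discarding arrangements equivalent by rotation or reflection) gives 10 geometric isomers.
Of these, 10 lack any improper symmetry element and so occur as enantiomeric pairs, giving 10 + 10 = 20 stereoisomers in total.

20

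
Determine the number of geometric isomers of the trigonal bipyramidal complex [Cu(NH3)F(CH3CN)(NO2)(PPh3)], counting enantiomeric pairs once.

A trigonal bipyramid has two axial and three equatorial sites, which are chemically inequivalent.
Placing the ligands in turn and identifying arrangements related by rotation or reflection leaves 10 distinct geometric isomers.

10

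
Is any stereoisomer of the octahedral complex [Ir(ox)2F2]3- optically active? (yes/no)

yes

In an octahedral complex each vertex has one trans partner and four cis neighbours.
Each ox is bidentate and must span two cis positions.
The distinct arrangements are (2 in all): F trans; F cis (chiral).
One of these lacks any improper symmetry element and so occurs as an enantiomeric pair, giving 2 + 1 = 3 stereoisomers in total.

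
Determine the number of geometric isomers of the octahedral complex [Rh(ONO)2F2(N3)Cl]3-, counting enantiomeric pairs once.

6

The six octahedral sites form three mutually perpendicular trans pairs.
Systematic placement gives 6 geometric isomers: ONO trans, F cis; ONO cis, F cis (3 arrangements, 2 chiral); ONO trans, F trans; ONO cis, F trans.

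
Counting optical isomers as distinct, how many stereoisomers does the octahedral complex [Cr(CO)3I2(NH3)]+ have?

The distinct arrangements are (3 in all): CO mer, I cis; CO mer, I trans; CO fac, I cis.
Each arrangement has an internal mirror plane or centre of symmetry, so none is chiral.

3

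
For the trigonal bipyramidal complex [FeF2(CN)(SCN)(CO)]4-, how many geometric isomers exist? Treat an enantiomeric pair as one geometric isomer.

7

A trigonal bipyramid has two axial and three equatorial sites, which are chemically inequivalent.
Systematic enumeration (placing each ligand type in turn and discarding arrangements equivalent by rotation or reflection) gives 7 geometric isomers.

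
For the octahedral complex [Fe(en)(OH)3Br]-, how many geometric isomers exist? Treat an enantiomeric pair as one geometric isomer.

In an octahedral complex each vertex has one trans partner and four cis neighbours.
Each en is bidentate and must span two cis positions.
There are 2 geometric isomers: OH fac; OH mer.

2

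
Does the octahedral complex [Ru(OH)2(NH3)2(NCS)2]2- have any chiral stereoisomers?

An octahedron has six vertices in three trans pairs; every non-trans pair is cis.
Working through the distinct placements yields 5 geometric isomers: OH trans, NH3 trans, NCS trans; OH cis, NH3 cis, NCS trans; OH trans, NH3 cis, NCS cis; OH cis, NH3 cis, NCS cis (chiral); OH cis, NH3 trans, NCS cis.
One of these lacks any improper symmetry element and so occurs as an enantiomeric pair, giving 5 + 1 = 6 stereoisomers in total.

yes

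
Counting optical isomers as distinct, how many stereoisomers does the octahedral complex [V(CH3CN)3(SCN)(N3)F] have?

5

Systematic placement gives 4 geometric isomers: CH3CN mer (3 arrangements); CH3CN fac (chiral).
One of these lacks any improper symmetry element and so occurs as an enantiomeric pair, giving 4 + 1 = 5 stereoisomers in total.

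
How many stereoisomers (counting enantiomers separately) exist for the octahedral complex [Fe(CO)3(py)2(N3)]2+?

3

Systematic placement gives 3 geometric isomers: CO mer, py trans; CO mer, py cis; CO fac, py cis.
Each arrangement has an internal mirror plane or centre of symmetry, so none is chiral.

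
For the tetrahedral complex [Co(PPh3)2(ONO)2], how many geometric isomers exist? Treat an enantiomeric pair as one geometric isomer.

1

All four vertices of a tetrahedron are equivalent and mutually adjacent, so cis/trans isomerism cannot arise.
Only one geometric arrangement is possible.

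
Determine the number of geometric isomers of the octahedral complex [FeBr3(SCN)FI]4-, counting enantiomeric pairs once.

4

In an octahedral complex each vertex has one trans partner and four cis neighbours.
Working through the distinct placements yields 4 geometric isomers: Br mer (3 arrangements); Br fac (chiral).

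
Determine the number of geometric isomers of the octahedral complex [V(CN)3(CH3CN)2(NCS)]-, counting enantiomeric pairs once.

An octahedron has six vertices in three trans pairs; every non-trans pair is cis.
Working through the distinct placements yields 3 geometric isomers: CN mer, CH3CN trans; CN fac, CH3CN cis; CN mer, CH3CN cis.

3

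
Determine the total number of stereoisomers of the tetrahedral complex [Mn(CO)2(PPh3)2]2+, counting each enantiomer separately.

1

In a tetrahedral complex all four positions are equivalent and every pair of ligands is adjacent — there is no cis/trans distinction.
Only one geometric arrangement is possible.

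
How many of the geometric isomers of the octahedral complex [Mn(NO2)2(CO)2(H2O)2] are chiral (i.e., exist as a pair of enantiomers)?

In an octahedral complex each vertex has one trans partner and four cis neighbours.
Systematic placement gives 5 geometric isomers: NO2 trans, CO trans, H2O trans; NO2 cis, CO trans, H2O cis; NO2 trans, CO cis, H2O cis; NO2 cis, CO cis, H2O cis (chiral); NO2 cis, CO cis, H2O trans.
One of these lacks any improper symmetry element and so occurs as an enantiomeric pair, giving 5 + 1 = 6 stereoisomers in total.

1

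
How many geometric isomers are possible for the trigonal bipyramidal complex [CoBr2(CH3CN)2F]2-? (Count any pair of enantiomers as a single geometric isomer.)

Systematic enumeration (placing each ligand type in turn and discarding arrangements equivalent by rotation or reflection) gives 5 geometric isomers.

5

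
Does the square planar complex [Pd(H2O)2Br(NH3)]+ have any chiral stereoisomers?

no

In a square planar complex each vertex has one trans partner and two cis neighbours.
Systematic placement gives 2 geometric isomers: H2O cis; H2O trans.
Each arrangement has an internal mirror plane or centre of symmetry, so none is chiral.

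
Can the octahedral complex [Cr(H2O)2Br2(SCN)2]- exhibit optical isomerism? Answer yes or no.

yes

Working through the distinct placements yields 5 geometric isomers: H2O trans, Br trans, SCN trans; H2O cis, Br trans, SCN cis; H2O cis, Br cis, SCN trans; H2O cis, Br cis, SCN cis (chiral); H2O trans, Br cis, SCN cis.
One of these lacks any improper symmetry element and so occurs as an enantiomeric pair, giving 5 + 1 = 6 stereoisomers in total.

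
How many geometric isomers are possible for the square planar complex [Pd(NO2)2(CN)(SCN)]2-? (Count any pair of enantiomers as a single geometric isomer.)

2

The distinct arrangements are (2 in all): NO2 cis; NO2 trans.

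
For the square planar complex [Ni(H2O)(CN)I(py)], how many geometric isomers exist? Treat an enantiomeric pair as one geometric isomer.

A square has two trans pairs of vertices; adjacent vertices are cis.
Systematic placement gives 3 geometric isomers: (CN/I trans, H2O/py trans); (CN/py trans, H2O/I trans); (CN/H2O trans, I/py trans).

3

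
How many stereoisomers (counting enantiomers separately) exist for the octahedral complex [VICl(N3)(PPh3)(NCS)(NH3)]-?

In an octahedral complex each vertex has one trans partner and four cis neighbours.
Placing the ligands in turn and identifying arrangements related by rotation or reflection leaves 15 distinct geometric isomers.
Of these, 15 lack any improper symmetry element and so occur as enantiomeric pairs, giving 15 + 15 = 30 stereoisomers in total.

30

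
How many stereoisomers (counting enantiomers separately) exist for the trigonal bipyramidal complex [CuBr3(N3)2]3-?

3

In a trigonal bipyramid the two axial positions differ from the three equatorial ones.
There are 3 geometric isomers: N3 both equatorial; N3 one axial, one equatorial; N3 both axial.
Each arrangement has an internal mirror plane or centre of symmetry, so none is chiral.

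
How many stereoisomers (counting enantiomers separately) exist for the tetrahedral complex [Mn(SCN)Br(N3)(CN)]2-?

In a tetrahedral complex all four positions are equivalent and every pair of ligands is adjacent — there is no cis/trans distinction.
Only one geometric arrangement is possible; it has no improper symmetry element, so it exists as a pair of enantiomers (2 stereoisomers).

2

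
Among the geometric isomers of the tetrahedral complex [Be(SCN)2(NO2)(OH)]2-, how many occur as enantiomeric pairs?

Only one geometric arrangement is possible.

0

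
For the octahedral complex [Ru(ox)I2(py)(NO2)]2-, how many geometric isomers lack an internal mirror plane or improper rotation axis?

2

In an octahedral complex each vertex has one trans partner and four cis neighbours.
Each ox is bidentate and must span two cis positions.
The distinct arrangements are (4 in all): I trans; I cis (3 arrangements, 2 chiral).
Of these, 2 lack any improper symmetry element and so occur as enantiomeric pairs, giving 4 + 2 = 6 stereoisomers in total.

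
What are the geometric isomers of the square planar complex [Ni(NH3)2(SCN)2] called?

In a square planar complex each vertex has one trans partner and two cis neighbours.
The distinct arrangements are (2 in all): NH3 cis; NH3 trans.

cis and trans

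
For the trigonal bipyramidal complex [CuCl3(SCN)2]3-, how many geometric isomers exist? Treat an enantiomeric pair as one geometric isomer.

A trigonal bipyramid has two axial and three equatorial sites, which are chemically inequivalent.
The distinct arrangements are (3 in all): SCN both equatorial; SCN one axial, one equatorial; SCN both axial.

3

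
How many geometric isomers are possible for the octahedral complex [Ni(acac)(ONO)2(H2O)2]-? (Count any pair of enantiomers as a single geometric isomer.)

Each acac is bidentate and must span two cis positions.
Systematic placement gives 3 geometric isomers: ONO cis, H2O trans; ONO cis, H2O cis (chiral); ONO trans, H2O cis.

3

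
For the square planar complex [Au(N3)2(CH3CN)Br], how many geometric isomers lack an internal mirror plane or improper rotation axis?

0

There are 2 geometric isomers: N3 cis; N3 trans.
Each arrangement has an internal mirror plane or centre of symmetry, so none is chiral.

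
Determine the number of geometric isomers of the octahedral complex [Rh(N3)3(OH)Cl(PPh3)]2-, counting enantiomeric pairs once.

An octahedron has six vertices in three trans pairs; every non-trans pair is cis.
Working through the distinct placements yields 4 geometric isomers: N3 mer (3 arrangements); N3 fac (chiral).

4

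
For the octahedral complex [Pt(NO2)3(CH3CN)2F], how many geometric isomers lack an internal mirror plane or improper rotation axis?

0

Systematic placement gives 3 geometric isomers: NO2 mer, CH3CN trans; NO2 mer, CH3CN cis; NO2 fac, CH3CN cis.
Each arrangement has an internal mirror plane or centre of symmetry, so none is chiral.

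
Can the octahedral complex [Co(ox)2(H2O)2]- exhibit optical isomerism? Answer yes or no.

yes

In an octahedral complex each vertex has one trans partner and four cis neighbours.
Each ox is bidentate and must span two cis positions.
Systematic placement gives 2 geometric isomers: H2O trans; H2O cis (chiral).
One of these lacks any improper symmetry element and so occurs as an enantiomeric pair, giving 2 + 1 = 3 stereoisomers in total.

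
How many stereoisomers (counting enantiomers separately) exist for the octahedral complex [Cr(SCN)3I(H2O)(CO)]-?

The six octahedral sites form three mutually perpendicular trans pairs.
Systematic placement gives 4 geometric isomers: SCN mer (3 arrangements); SCN fac (chiral).
One of these lacks any improper symmetry element and so occurs as an enantiomeric pair, giving 4 + 1 = 5 stereoisomers in total.

5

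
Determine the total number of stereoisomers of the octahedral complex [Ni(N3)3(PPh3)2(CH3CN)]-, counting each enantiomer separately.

3

The six octahedral sites form three mutually perpendicular trans pairs.
Working through the distinct placements yields 3 geometric isomers: N3 mer, PPh3 trans; N3 fac, PPh3 cis; N3 mer, PPh3 cis.
Each arrangement has an internal mirror plane or centre of symmetry, so none is chiral.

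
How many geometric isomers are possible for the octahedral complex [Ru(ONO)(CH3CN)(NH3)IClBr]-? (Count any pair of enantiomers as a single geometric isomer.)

15

Placing the ligands in turn and identifying arrangements related by rotation or reflection leaves 15 distinct geometric isomers.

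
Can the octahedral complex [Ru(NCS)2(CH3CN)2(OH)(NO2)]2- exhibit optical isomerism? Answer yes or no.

yes

In an octahedral complex each vertex has one trans partner and four cis neighbours.
There are 6 geometric isomers: NCS trans, CH3CN trans; NCS cis, CH3CN trans; NCS cis, CH3CN cis (3 arrangements, 2 chiral); NCS trans, CH3CN cis.
Of these, 2 lack any improper symmetry element and so occur as enantiomeric pairs, giving 6 + 2 = 8 stereoisomers in total.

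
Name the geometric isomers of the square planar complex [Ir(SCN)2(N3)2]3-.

cis and trans

In a square planar complex each vertex has one trans partner and two cis neighbours.
Systematic placement gives 2 geometric isomers: SCN cis; SCN trans.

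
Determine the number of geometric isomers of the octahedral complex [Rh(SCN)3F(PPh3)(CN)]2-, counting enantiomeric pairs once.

4

The six octahedral sites form three mutually perpendicular trans pairs.
Systematic placement gives 4 geometric isomers: SCN mer (3 arrangements); SCN fac (chiral).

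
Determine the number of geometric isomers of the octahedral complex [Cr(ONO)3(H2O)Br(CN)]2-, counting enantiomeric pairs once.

In an octahedral complex each vertex has one trans partner and four cis neighbours.
There are 4 geometric isomers: ONO mer (3 arrangements); ONO fac (chiral).

4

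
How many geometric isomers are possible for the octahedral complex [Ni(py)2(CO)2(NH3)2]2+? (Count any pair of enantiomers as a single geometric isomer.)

In an octahedral complex each vertex has one trans partner and four cis neighbours.
There are 5 geometric isomers: py trans, CO trans, NH3 trans; py cis, CO trans, NH3 cis; py trans, CO cis, NH3 cis; py cis, CO cis, NH3 cis (chiral); py cis, CO cis, NH3 trans.

5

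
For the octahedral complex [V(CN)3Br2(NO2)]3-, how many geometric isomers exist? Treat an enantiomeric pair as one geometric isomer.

3

The six octahedral sites form three mutually perpendicular trans pairs.
The distinct arrangements are (3 in all): CN mer, Br trans; CN fac, Br cis; CN mer, Br cis.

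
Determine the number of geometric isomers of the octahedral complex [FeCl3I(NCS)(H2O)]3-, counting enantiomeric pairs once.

In an octahedral complex each vertex has one trans partner and four cis neighbours.
The distinct arrangements are (4 in all): Cl mer (3 arrangements); Cl fac (chiral).

4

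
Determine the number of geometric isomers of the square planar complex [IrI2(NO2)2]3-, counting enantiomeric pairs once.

Systematic placement gives 2 geometric isomers: I cis; I trans.

2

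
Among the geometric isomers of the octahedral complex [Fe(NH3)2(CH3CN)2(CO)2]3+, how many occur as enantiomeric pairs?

1

In an octahedral complex each vertex has one trans partner and four cis neighbours.
There are 5 geometric isomers: NH3 trans, CH3CN trans, CO trans; NH3 cis, CH3CN trans, CO cis; NH3 trans, CH3CN cis, CO cis; NH3 cis, CH3CN cis, CO cis (chiral); NH3 cis, CH3CN cis, CO trans.
One of these lacks any improper symmetry element and so occurs as an enantiomeric pair, giving 5 + 1 = 6 stereoisomers in total.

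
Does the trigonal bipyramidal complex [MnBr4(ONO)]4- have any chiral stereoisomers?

A trigonal bipyramid has two axial and three equatorial sites, which are chemically inequivalent.
The distinct arrangements are (2 in all): ONO equatorial; ONO axial.
Each arrangement has an internal mirror plane or centre of symmetry, so none is chiral.

no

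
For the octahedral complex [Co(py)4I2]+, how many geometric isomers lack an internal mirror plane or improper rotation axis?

In an octahedral complex each vertex has one trans partner and four cis neighbours.
There are 2 geometric isomers: I trans; I cis.
Each arrangement has an internal mirror plane or centre of symmetry, so none is chiral.

0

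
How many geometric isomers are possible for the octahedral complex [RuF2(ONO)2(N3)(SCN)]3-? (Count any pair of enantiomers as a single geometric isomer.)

The six octahedral sites form three mutually perpendicular trans pairs.
There are 6 geometric isomers: F trans, ONO cis; F trans, ONO trans; F cis, ONO cis (3 arrangements, 2 chiral); F cis, ONO trans.

6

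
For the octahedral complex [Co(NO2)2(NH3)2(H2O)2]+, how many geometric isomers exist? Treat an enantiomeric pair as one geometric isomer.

5

Systematic placement gives 5 geometric isomers: NO2 trans, NH3 trans, H2O trans; NO2 cis, NH3 cis, H2O trans; NO2 trans, NH3 cis, H2O cis; NO2 cis, NH3 cis, H2O cis (chiral); NO2 cis, NH3 trans, H2O cis.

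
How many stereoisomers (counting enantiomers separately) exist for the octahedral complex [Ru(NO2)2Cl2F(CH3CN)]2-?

8

An octahedron has six vertices in three trans pairs; every non-trans pair is cis.
Systematic placement gives 6 geometric isomers: NO2 trans, Cl cis; NO2 cis, Cl cis (3 arrangements, 2 chiral); NO2 trans, Cl trans; NO2 cis, Cl trans.
Of these, 2 lack any improper symmetry element and so occur as enantiomeric pairs, giving 6 + 2 = 8 stereoisomers in total.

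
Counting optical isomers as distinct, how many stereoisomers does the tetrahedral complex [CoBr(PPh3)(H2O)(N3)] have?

All four vertices of a tetrahedron are equivalent and mutually adjacent, so cis/trans isomerism cannot arise.
Only one geometric arrangement is possible; it has no improper symmetry element, so it exists as a pair of enantiomers (2 stereoisomers).

2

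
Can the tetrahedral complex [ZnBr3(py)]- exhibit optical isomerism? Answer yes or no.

All four vertices of a tetrahedron are equivalent and mutually adjacent, so cis/trans isomerism cannot arise.
Only one geometric arrangement is possible.

no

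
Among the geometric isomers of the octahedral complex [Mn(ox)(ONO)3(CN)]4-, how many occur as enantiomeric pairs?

0

Each ox is bidentate and must span two cis positions.
Systematic placement gives 2 geometric isomers: ONO fac; ONO mer.
Each arrangement has an internal mirror plane or centre of symmetry, so none is chiral.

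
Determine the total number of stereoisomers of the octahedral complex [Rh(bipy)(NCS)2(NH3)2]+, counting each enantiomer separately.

4

Each bipy is bidentate and must span two cis positions.
Working through the distinct placements yields 3 geometric isomers: NCS trans, NH3 cis; NCS cis, NH3 cis (chiral); NCS cis, NH3 trans.
One of these lacks any improper symmetry element and so occurs as an enantiomeric pair, giving 3 + 1 = 4 stereoisomers in total.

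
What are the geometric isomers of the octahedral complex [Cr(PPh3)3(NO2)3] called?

fac and mer

An octahedron has six vertices in three trans pairs; every non-trans pair is cis.
The distinct arrangements are (2 in all): PPh3 mer; PPh3 fac.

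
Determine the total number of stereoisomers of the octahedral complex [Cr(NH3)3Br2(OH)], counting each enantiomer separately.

3

The six octahedral sites form three mutually perpendicular trans pairs.
Working through the distinct placements yields 3 geometric isomers: NH3 mer, Br trans; NH3 fac, Br cis; NH3 mer, Br cis.
Each arrangement has an internal mirror plane or centre of symmetry, so none is chiral.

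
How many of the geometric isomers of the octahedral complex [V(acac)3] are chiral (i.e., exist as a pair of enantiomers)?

An octahedron has six vertices in three trans pairs; every non-trans pair is cis.
Each acac is bidentate and must span two cis positions.
Only one geometric arrangement is possible; it has no improper symmetry element, so it exists as a pair of enantiomers (2 stereoisomers).

1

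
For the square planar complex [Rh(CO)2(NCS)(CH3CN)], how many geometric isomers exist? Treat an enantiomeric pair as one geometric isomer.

In a square planar complex each vertex has one trans partner and two cis neighbours.
Systematic placement gives 2 geometric isomers: CO cis; CO trans.

2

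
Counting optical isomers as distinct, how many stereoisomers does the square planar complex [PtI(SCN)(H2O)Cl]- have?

Working through the distinct placements yields 3 geometric isomers: (Cl/I trans, H2O/SCN trans); (Cl/SCN trans, H2O/I trans); (Cl/H2O trans, I/SCN trans).
Each arrangement has an internal mirror plane or centre of symmetry, so none is chiral.

3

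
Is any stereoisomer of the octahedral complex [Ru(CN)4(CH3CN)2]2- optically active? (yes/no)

no

There are 2 geometric isomers: CH3CN trans; CH3CN cis.
Each arrangement has an internal mirror plane or centre of symmetry, so none is chiral.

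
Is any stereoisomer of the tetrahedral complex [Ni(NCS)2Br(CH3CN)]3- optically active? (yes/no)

In a tetrahedral complex all four positions are equivalent and every pair of ligands is adjacent — there is no cis/trans distinction.
Only one geometric arrangement is possible.

no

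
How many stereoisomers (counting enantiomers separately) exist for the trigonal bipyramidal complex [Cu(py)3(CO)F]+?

A trigonal bipyramid has two axial and three equatorial sites, which are chemically inequivalent.
Working through the distinct placements yields 4 geometric isomers: CO axial, F axial; CO axial, F equatorial; CO equatorial, F axial; CO equatorial, F equatorial.
Each arrangement has an internal mirror plane or centre of symmetry, so none is chiral.

4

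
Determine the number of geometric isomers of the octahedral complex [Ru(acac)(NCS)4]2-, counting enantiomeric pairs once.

1

An octahedron has six vertices in three trans pairs; every non-trans pair is cis.
Each acac is bidentate and must span two cis positions.
Only one geometric arrangement is possible.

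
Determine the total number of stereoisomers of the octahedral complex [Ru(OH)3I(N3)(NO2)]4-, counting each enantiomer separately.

In an octahedral complex each vertex has one trans partner and four cis neighbours.
The distinct arrangements are (4 in all): OH mer (3 arrangements); OH fac (chiral).
One of these lacks any improper symmetry element and so occurs as an enantiomeric pair, giving 4 + 1 = 5 stereoisomers in total.

5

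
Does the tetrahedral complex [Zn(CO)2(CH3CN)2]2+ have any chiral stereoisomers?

All four vertices of a tetrahedron are equivalent and mutually adjacent, so cis/trans isomerism cannot arise.
Only one geometric arrangement is possible.

no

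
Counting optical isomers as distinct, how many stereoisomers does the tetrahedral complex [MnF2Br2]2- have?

All four vertices of a tetrahedron are equivalent and mutually adjacent, so cis/trans isomerism cannot arise.
Only one geometric arrangement is possible.

1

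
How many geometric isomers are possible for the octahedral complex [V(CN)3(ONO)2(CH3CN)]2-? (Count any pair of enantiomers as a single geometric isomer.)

3

The six octahedral sites form three mutually perpendicular trans pairs.
There are 3 geometric isomers: CN mer, ONO trans; CN fac, ONO cis; CN mer, ONO cis.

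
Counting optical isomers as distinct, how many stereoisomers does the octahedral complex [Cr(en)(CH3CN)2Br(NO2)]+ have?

6

The six octahedral sites form three mutually perpendicular trans pairs.
Each en is bidentate and must span two cis positions.
Working through the distinct placements yields 4 geometric isomers: CH3CN cis (3 arrangements, 2 chiral); CH3CN trans.
Of these, 2 lack any improper symmetry element and so occur as enantiomeric pairs, giving 4 + 2 = 6 stereoisomers in total.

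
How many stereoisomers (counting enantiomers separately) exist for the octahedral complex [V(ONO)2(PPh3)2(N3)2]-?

6

The distinct arrangements are (5 in all): ONO trans, PPh3 trans, N3 trans; ONO cis, PPh3 cis, N3 trans; ONO cis, PPh3 trans, N3 cis; ONO cis, PPh3 cis, N3 cis (chiral); ONO trans, PPh3 cis, N3 cis.
One of these lacks any improper symmetry element and so occurs as an enantiomeric pair, giving 5 + 1 = 6 stereoisomers in total.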